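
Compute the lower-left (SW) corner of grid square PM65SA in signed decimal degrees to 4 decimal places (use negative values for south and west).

35.0000, 133.5000

Field P=15, M=12: +15·20° lon, +12·10° lat → SW at lon 120°, lat 30°.
Square 6, 5: +6·2° lon, +5·1° lat → SW at lon 132°, lat 35°.
Subsquare s=18, a=0: +18·0.0833333° lon, +0·0.0416667° lat → SW at lon 133.5°, lat 35°.
latitude 35.0000, longitude 133.5000.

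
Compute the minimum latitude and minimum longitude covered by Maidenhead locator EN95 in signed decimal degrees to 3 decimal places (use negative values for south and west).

45.000, -82.000

Field E=4, N=13: +4·20° lon, +13·10° lat → SW at lon -100°, lat 40°.
Square 9, 5: +9·2° lon, +5·1° lat → SW at lon -82°, lat 45°.
latitude 45.000, longitude -82.000.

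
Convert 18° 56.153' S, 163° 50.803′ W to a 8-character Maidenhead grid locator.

AH81bb85

Add 180° to longitude and 90° to latitude: 16.15328, 71.06412.
Field: 16.15328/20 → 0 → A, 71.06412/10 → 7 → H; chars AH.
Square: 16.15328/2 → 8, 1.06412/1 → 1; chars 81.
Subsquare: 0.15328/0.0833333 → 1 → b, 0.06412/0.0416667 → 1 → b; chars bb.
Extended square: 0.06995/0.00833333 → 8, 0.02245/0.00416667 → 5; chars 85.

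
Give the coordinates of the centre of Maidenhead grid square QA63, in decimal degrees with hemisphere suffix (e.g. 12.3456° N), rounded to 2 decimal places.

Field Q=16, A=0: +16·20° lon, +0·10° lat → SW at lon 140°, lat -90°.
Square 6, 3: +6·2° lon, +3·1° lat → SW at lon 152°, lat -87°.
Cell spans 2° lon × 1° lat. Centre is SW corner plus half of each.
latitude 86.50° S, longitude 153.00° E.

86.50° S, 153.00° E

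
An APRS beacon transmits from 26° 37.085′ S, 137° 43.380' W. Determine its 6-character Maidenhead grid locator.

Offset from 180°W / 90°S: lon 42.2770°, lat 63.3819°.
Field (20°×10°, letters A–R): 42.2770/20 → 2 → C, 63.3819/10 → 6 → G; chars CG.
Square (2°×1°, digits 0–9): 2.2770/2 → 1, 3.3819/1 → 3; chars 13.
Subsquare (5′×2.5′, letters a–x): 0.2770/0.0833333 → 3 → d, 0.3819/0.0416667 → 9 → j; chars dj.

CG13dj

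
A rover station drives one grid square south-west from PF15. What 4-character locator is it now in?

PF04

Longitude square 1; −1 → 0.
Latitude square 5; −1 → 4.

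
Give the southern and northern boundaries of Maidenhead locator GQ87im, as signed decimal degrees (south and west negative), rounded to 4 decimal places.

77.5000, 77.5417

Field G=6, Q=16: +6·20° lon, +16·10° lat → SW at lon -60°, lat 70°.
Square 8, 7: +8·2° lon, +7·1° lat → SW at lon -44°, lat 77°.
Subsquare i=8, m=12: +8·0.0833333° lon, +12·0.0416667° lat → SW at lon -43.3333°, lat 77.5°.
Cell spans 0.0833333° lon × 0.0416667° lat.
south 77.5000, north 77.5417.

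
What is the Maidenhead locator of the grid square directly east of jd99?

Longitude square 9; +1 → 10, wraps to 0, carry into field.
Longitude field J = 9; +1 → 10 = K.
The latitude characters are unchanged.

KD09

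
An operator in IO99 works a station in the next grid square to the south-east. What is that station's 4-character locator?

JO08

Longitude square 9; +1 → 10, wraps to 0, carry into field.
Longitude field I = 8; +1 → 9 = J.
Latitude square 9; −1 → 8.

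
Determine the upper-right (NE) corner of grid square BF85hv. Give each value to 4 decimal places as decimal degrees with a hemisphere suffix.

Field B=1, F=5: +1·20° lon, +5·10° lat → SW at lon -160°, lat -40°.
Square 8, 5: +8·2° lon, +5·1° lat → SW at lon -144°, lat -35°.
Subsquare h=7, v=21: +7·0.0833333° lon, +21·0.0416667° lat → SW at lon -143.417°, lat -34.125°.
Cell spans 0.0833333° lon × 0.0416667° lat. NE corner is SW corner plus one full cell.
latitude 34.0833° S, longitude 143.3333° W.

34.0833° S, 143.3333° W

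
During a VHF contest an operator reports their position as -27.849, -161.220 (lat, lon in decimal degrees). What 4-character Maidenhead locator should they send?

Add 180° to longitude and 90° to latitude: 18.78, 62.15.
Field: lon ⌊18.78/20⌋ = 0 → A; lat ⌊62.15/10⌋ = 6 → G.
Square: lon ⌊18.78/2⌋ = 9; lat ⌊2.15/1⌋ = 2.

AG92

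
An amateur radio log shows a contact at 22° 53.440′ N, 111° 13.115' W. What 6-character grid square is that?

DL42jv

Add 180° to longitude and 90° to latitude: 68.7814, 112.8907.
Field: 68.7814/20 → 3 → D, 112.8907/10 → 11 → L; chars DL.
Square: 8.7814/2 → 4, 2.8907/1 → 2; chars 42.
Subsquare: 0.7814/0.0833333 → 9 → j, 0.8907/0.0416667 → 21 → v; chars jv.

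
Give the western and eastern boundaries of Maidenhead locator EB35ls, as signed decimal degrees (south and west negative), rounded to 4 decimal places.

-93.0833, -93.0000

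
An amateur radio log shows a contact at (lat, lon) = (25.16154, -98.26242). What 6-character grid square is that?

Add 180° to longitude and 90° to latitude: 81.7376, 115.1615.
Field: 81.7376/20 → 4 → E, 115.1615/10 → 11 → L; chars EL.
Square: 1.7376/2 → 0, 5.1615/1 → 5; chars 05.
Subsquare: 1.7376/0.0833333 → 20 → u, 0.1615/0.0416667 → 3 → d; chars ud.

EL05ud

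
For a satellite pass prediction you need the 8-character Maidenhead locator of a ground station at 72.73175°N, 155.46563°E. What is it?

QQ72rr55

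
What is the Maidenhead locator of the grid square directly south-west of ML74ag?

Longitude subsquare a = 0; −1 → -1, wraps to 23 = x, carry into square.
Longitude square 7; −1 → 6.
Latitude subsquare g = 6; −1 → 5 = f.

ML64xf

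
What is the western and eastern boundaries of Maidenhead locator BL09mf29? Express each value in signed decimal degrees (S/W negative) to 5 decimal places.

Field B=1, L=11: +1·20° lon, +11·10° lat → SW at lon -160°, lat 20°.
Square 0, 9: +0·2° lon, +9·1° lat → SW at lon -160°, lat 29°.
Subsquare m=12, f=5: +12·0.0833333° lon, +5·0.0416667° lat → SW at lon -159°, lat 29.2083°.
Extended square 2, 9: +2·0.00833333° lon, +9·0.00416667° lat → SW at lon -158.983°, lat 29.2458°.
Cell spans 0.00833333° lon × 0.00416667° lat.
west -158.98333, east -158.97500.

-158.98333, -158.97500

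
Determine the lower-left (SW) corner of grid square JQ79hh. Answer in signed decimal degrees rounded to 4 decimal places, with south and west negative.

79.2917, 14.5833

Field J=9, Q=16: +9·20° lon, +16·10° lat → SW at lon 0°, lat 70°.
Square 7, 9: +7·2° lon, +9·1° lat → SW at lon 14°, lat 79°.
Subsquare h=7, h=7: +7·0.0833333° lon, +7·0.0416667° lat → SW at lon 14.5833°, lat 79.2917°.
latitude 79.2917, longitude 14.5833.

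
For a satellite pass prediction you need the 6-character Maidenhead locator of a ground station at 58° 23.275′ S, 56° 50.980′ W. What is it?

GD11no

Shift to the Maidenhead origin (180°W, 90°S): lon 123.1503, lat 31.6121.
Field: lon ⌊123.1503/20⌋ = 6 → G; lat ⌊31.6121/10⌋ = 3 → D.
Square: lon ⌊3.1503/2⌋ = 1; lat ⌊1.6121/1⌋ = 1.
Subsquare: lon ⌊1.1503/0.0833333⌋ = 13 → n; lat ⌊0.6121/0.0416667⌋ = 14 → o.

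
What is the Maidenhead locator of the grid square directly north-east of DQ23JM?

DQ23kn

Longitude subsquare j = 9; +1 → 10 = k.
Latitude subsquare m = 12; +1 → 13 = n.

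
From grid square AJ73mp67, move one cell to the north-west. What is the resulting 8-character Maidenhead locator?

Longitude extended square 6; −1 → 5.
Latitude extended square 7; +1 → 8.

AJ73mp58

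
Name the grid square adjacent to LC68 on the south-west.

LC57

Longitude square 6; −1 → 5.
Latitude square 8; −1 → 7.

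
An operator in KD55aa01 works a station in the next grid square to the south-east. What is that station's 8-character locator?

KD55aa10

Longitude extended square 0; +1 → 1.
Latitude extended square 1; −1 → 0.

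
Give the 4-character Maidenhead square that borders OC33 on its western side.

OC23

Longitude square 3; −1 → 2.
The latitude characters are unchanged.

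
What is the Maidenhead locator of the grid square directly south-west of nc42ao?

NC32xn

Longitude subsquare a = 0; −1 → -1, wraps to 23 = x, carry into square.
Longitude square 4; −1 → 3.
Latitude subsquare o = 14; −1 → 13 = n.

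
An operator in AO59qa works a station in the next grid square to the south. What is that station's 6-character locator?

Latitude subsquare a = 0; −1 → -1, wraps to 23 = x, carry into square.
Latitude square 9; −1 → 8.
The longitude characters are unchanged.

AO58qx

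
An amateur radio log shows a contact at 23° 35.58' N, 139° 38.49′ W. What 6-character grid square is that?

Offset from 180°W / 90°S: lon 40.3585°, lat 113.5930°.
Field (20°×10°, letters A–R): 40.3585/20 → 2 → C, 113.5930/10 → 11 → L; chars CL.
Square (2°×1°, digits 0–9): 0.3585/2 → 0, 3.5930/1 → 3; chars 03.
Subsquare (5′×2.5′, letters a–x): 0.3585/0.0833333 → 4 → e, 0.5930/0.0416667 → 14 → o; chars eo.

CL03eo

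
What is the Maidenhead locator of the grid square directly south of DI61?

DI60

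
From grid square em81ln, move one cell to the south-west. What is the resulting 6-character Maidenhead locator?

EM81km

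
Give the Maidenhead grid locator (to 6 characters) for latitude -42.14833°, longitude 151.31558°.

QE57pu

Shift to the Maidenhead origin (180°W, 90°S): lon 331.3156, lat 47.8517.
Field: 331.3156/20 → 16 → Q, 47.8517/10 → 4 → E; chars QE.
Square: 11.3156/2 → 5, 7.8517/1 → 7; chars 57.
Subsquare: 1.3156/0.0833333 → 15 → p, 0.8517/0.0416667 → 20 → u; chars pu.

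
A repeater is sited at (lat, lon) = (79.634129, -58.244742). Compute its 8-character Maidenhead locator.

GQ09vp02

Offset from 180°W / 90°S: lon 121.75526°, lat 169.63413°.
Field: lon ⌊121.75526/20⌋ = 6 → G; lat ⌊169.63413/10⌋ = 16 → Q.
Square: lon ⌊1.75526/2⌋ = 0; lat ⌊9.63413/1⌋ = 9.
Subsquare: lon ⌊1.75526/0.0833333⌋ = 21 → v; lat ⌊0.63413/0.0416667⌋ = 15 → p.
Extended square: lon ⌊0.00526/0.00833333⌋ = 0; lat ⌊0.00913/0.00416667⌋ = 2.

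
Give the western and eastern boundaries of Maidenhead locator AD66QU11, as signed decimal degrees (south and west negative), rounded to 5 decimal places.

-166.65833, -166.65000

Field A=0, D=3: +0·20° lon, +3·10° lat → SW at lon -180°, lat -60°.
Square 6, 6: +6·2° lon, +6·1° lat → SW at lon -168°, lat -54°.
Subsquare q=16, u=20: +16·0.0833333° lon, +20·0.0416667° lat → SW at lon -166.667°, lat -53.1667°.
Extended square 1, 1: +1·0.00833333° lon, +1·0.00416667° lat → SW at lon -166.658°, lat -53.1625°.
Cell spans 0.00833333° lon × 0.00416667° lat.
west -166.65833, east -166.65000.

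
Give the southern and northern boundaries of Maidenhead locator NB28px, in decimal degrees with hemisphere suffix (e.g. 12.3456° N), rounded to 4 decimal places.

71.0417° S, 71.0000° S

Field N=13, B=1: +13·20° lon, +1·10° lat → SW at lon 80°, lat -80°.
Square 2, 8: +2·2° lon, +8·1° lat → SW at lon 84°, lat -72°.
Subsquare p=15, x=23: +15·0.0833333° lon, +23·0.0416667° lat → SW at lon 85.25°, lat -71.0417°.
Cell spans 0.0833333° lon × 0.0416667° lat.
south 71.0417° S, north 71.0000° S.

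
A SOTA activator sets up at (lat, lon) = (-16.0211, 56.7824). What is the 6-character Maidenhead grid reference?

LH83jx

Shift to the Maidenhead origin (180°W, 90°S): lon 236.7824, lat 73.9789.
Field (20°×10°, letters A–R): 236.7824/20 → 11 → L, 73.9789/10 → 7 → H; chars LH.
Square (2°×1°, digits 0–9): 16.7824/2 → 8, 3.9789/1 → 3; chars 83.
Subsquare (5′×2.5′, letters a–x): 0.7824/0.0833333 → 9 → j, 0.9789/0.0416667 → 23 → x; chars jx.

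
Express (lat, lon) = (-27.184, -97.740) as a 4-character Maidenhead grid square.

Add 180° to longitude and 90° to latitude: 82.26, 62.82.
Field (20°×10°, letters A–R): lon ⌊82.26/20⌋ = 4 → E; lat ⌊62.82/10⌋ = 6 → G.
Square (2°×1°, digits 0–9): lon ⌊2.26/2⌋ = 1; lat ⌊2.82/1⌋ = 2.

EG12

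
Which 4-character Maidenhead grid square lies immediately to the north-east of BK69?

Longitude square 6; +1 → 7.
Latitude square 9; +1 → 10, wraps to 0, carry into field.
Latitude field K = 10; +1 → 11 = L.

BL70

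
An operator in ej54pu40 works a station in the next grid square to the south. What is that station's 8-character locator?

EJ54pt49

Latitude extended square 0; −1 → -1, wraps to 9, carry into subsquare.
Latitude subsquare u = 20; −1 → 19 = t.
The longitude characters are unchanged.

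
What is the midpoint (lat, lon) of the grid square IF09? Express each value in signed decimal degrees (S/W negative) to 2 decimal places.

-30.50, -19.00

Field I=8, F=5: +8·20° lon, +5·10° lat → SW at lon -20°, lat -40°.
Square 0, 9: +0·2° lon, +9·1° lat → SW at lon -20°, lat -31°.
Cell spans 2° lon × 1° lat. Centre is SW corner plus half of each.
latitude -30.50, longitude -19.00.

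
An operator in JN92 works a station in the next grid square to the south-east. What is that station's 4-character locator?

Longitude square 9; +1 → 10, wraps to 0, carry into field.
Longitude field J = 9; +1 → 10 = K.
Latitude square 2; −1 → 1.

KN01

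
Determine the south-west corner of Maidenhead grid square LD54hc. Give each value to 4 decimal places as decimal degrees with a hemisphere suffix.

55.9167° S, 50.5833° E

Field L=11, D=3: +11·20° lon, +3·10° lat → SW at lon 40°, lat -60°.
Square 5, 4: +5·2° lon, +4·1° lat → SW at lon 50°, lat -56°.
Subsquare h=7, c=2: +7·0.0833333° lon, +2·0.0416667° lat → SW at lon 50.5833°, lat -55.9167°.
latitude 55.9167° S, longitude 50.5833° E.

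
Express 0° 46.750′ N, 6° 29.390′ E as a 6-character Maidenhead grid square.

JJ30fs

Offset from 180°W / 90°S: lon 186.4898°, lat 90.7792°.
Field: 186.4898/20 → 9 → J, 90.7792/10 → 9 → J; chars JJ.
Square: 6.4898/2 → 3, 0.7792/1 → 0; chars 30.
Subsquare: 0.4898/0.0833333 → 5 → f, 0.7792/0.0416667 → 18 → s; chars fs.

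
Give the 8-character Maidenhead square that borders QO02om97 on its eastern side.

Longitude extended square 9; +1 → 10, wraps to 0, carry into subsquare.
Longitude subsquare o = 14; +1 → 15 = p.
The latitude characters are unchanged.

QO02pm07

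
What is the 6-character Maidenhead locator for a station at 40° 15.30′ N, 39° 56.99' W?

HN00ag

Shift to the Maidenhead origin (180°W, 90°S): lon 140.0502, lat 130.2550.
Field (20°×10°, letters A–R): lon ⌊140.0502/20⌋ = 7 → H; lat ⌊130.2550/10⌋ = 13 → N.
Square (2°×1°, digits 0–9): lon ⌊0.0502/2⌋ = 0; lat ⌊0.2550/1⌋ = 0.
Subsquare (5′×2.5′, letters a–x): lon ⌊0.0502/0.0833333⌋ = 0 → a; lat ⌊0.2550/0.0416667⌋ = 6 → g.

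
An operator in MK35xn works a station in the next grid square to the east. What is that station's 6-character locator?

Longitude subsquare x = 23; +1 → 24, wraps to 0 = a, carry into square.
Longitude square 3; +1 → 4.
The latitude characters are unchanged.

MK45an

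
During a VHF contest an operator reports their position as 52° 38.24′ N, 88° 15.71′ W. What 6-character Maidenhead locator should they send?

EO52up

Offset from 180°W / 90°S: lon 91.7382°, lat 142.6373°.
Field: lon ⌊91.7382/20⌋ = 4 → E; lat ⌊142.6373/10⌋ = 14 → O.
Square: lon ⌊11.7382/2⌋ = 5; lat ⌊2.6373/1⌋ = 2.
Subsquare: lon ⌊1.7382/0.0833333⌋ = 20 → u; lat ⌊0.6373/0.0416667⌋ = 15 → p.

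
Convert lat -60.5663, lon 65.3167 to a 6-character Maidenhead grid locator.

MC29pk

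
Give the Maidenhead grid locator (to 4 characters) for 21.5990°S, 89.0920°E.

NG48

Shift to the Maidenhead origin (180°W, 90°S): lon 269.09, lat 68.40.
Field: 269.09/20 → 13 → N, 68.40/10 → 6 → G; chars NG.
Square: 9.09/2 → 4, 8.40/1 → 8; chars 48.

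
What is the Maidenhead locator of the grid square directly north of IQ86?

IQ87

Latitude square 6; +1 → 7.
The longitude characters are unchanged.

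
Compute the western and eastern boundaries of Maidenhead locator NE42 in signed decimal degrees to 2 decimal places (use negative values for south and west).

88.00, 90.00

Field N=13, E=4: +13·20° lon, +4·10° lat → SW at lon 80°, lat -50°.
Square 4, 2: +4·2° lon, +2·1° lat → SW at lon 88°, lat -48°.
Cell spans 2° lon × 1° lat.
west 88.00, east 90.00.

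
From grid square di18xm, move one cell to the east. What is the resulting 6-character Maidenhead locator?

Longitude subsquare x = 23; +1 → 24, wraps to 0 = a, carry into square.
Longitude square 1; +1 → 2.
The latitude characters are unchanged.

DI28am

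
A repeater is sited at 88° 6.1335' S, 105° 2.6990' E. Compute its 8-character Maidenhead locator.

OA21mv55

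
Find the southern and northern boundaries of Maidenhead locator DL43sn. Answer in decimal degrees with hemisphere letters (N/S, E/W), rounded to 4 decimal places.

Field D=3, L=11: +3·20° lon, +11·10° lat → SW at lon -120°, lat 20°.
Square 4, 3: +4·2° lon, +3·1° lat → SW at lon -112°, lat 23°.
Subsquare s=18, n=13: +18·0.0833333° lon, +13·0.0416667° lat → SW at lon -110.5°, lat 23.5417°.
Cell spans 0.0833333° lon × 0.0416667° lat.
south 23.5417° N, north 23.5833° N.

23.5417° N, 23.5833° N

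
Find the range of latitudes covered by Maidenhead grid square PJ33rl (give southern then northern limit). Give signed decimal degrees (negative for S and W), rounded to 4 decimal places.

3.4583, 3.5000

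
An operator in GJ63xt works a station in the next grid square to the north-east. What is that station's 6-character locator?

GJ73au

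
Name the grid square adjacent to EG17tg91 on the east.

EG17ug01

Longitude extended square 9; +1 → 10, wraps to 0, carry into subsquare.
Longitude subsquare t = 19; +1 → 20 = u.
The latitude characters are unchanged.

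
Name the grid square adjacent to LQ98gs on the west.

LQ98fs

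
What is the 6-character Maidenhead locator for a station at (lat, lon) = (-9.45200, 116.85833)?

OI80kn

Add 180° to longitude and 90° to latitude: 296.8583, 80.5480.
Field: 296.8583/20 → 14 → O, 80.5480/10 → 8 → I; chars OI.
Square: 16.8583/2 → 8, 0.5480/1 → 0; chars 80.
Subsquare: 0.8583/0.0833333 → 10 → k, 0.5480/0.0416667 → 13 → n; chars kn.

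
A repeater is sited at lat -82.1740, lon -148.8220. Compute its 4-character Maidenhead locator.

Add 180° to longitude and 90° to latitude: 31.18, 7.83.
Field: lon ⌊31.18/20⌋ = 1 → B; lat ⌊7.83/10⌋ = 0 → A.
Square: lon ⌊11.18/2⌋ = 5; lat ⌊7.83/1⌋ = 7.

BA57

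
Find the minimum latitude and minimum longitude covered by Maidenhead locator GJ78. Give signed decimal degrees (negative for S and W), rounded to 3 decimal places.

Field G=6, J=9: +6·20° lon, +9·10° lat → SW at lon -60°, lat 0°.
Square 7, 8: +7·2° lon, +8·1° lat → SW at lon -46°, lat 8°.
latitude 8.000, longitude -46.000.

8.000, -46.000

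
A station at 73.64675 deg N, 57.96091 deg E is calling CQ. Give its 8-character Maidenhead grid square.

LQ83xp55

Add 180° to longitude and 90° to latitude: 237.96091, 163.64675.
Field: lon ⌊237.96091/20⌋ = 11 → L; lat ⌊163.64675/10⌋ = 16 → Q.
Square: lon ⌊17.96091/2⌋ = 8; lat ⌊3.64675/1⌋ = 3.
Subsquare: lon ⌊1.96091/0.0833333⌋ = 23 → x; lat ⌊0.64675/0.0416667⌋ = 15 → p.
Extended square: lon ⌊0.04424/0.00833333⌋ = 5; lat ⌊0.02175/0.00416667⌋ = 5.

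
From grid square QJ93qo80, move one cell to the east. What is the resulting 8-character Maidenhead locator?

Longitude extended square 8; +1 → 9.
The latitude characters are unchanged.

QJ93qo90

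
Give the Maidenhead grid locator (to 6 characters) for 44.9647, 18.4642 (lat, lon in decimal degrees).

Shift to the Maidenhead origin (180°W, 90°S): lon 198.4642, lat 134.9647.
Field: lon ⌊198.4642/20⌋ = 9 → J; lat ⌊134.9647/10⌋ = 13 → N.
Square: lon ⌊18.4642/2⌋ = 9; lat ⌊4.9647/1⌋ = 4.
Subsquare: lon ⌊0.4642/0.0833333⌋ = 5 → f; lat ⌊0.9647/0.0416667⌋ = 23 → x.

JN94fx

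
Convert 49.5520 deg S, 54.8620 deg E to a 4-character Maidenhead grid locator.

Add 180° to longitude and 90° to latitude: 234.86, 40.45.
Field: 234.86/20 → 11 → L, 40.45/10 → 4 → E; chars LE.
Square: 14.86/2 → 7, 0.45/1 → 0; chars 70.

LE70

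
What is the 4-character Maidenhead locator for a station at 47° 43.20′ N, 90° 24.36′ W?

EN47

Offset from 180°W / 90°S: lon 89.59°, lat 137.72°.
Field: lon ⌊89.59/20⌋ = 4 → E; lat ⌊137.72/10⌋ = 13 → N.
Square: lon ⌊9.59/2⌋ = 4; lat ⌊7.72/1⌋ = 7.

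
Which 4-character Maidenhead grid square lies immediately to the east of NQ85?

Longitude square 8; +1 → 9.
The latitude characters are unchanged.

NQ95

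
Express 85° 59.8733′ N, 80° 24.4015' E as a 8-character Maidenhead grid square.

NR05ex89

Offset from 180°W / 90°S: lon 260.40669°, lat 175.99789°.
Field: 260.40669/20 → 13 → N, 175.99789/10 → 17 → R; chars NR.
Square: 0.40669/2 → 0, 5.99789/1 → 5; chars 05.
Subsquare: 0.40669/0.0833333 → 4 → e, 0.99789/0.0416667 → 23 → x; chars ex.
Extended square: 0.07336/0.00833333 → 8, 0.03955/0.00416667 → 9; chars 89.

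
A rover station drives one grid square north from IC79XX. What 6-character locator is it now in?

ID70xa

Latitude subsquare x = 23; +1 → 24, wraps to 0 = a, carry into square.
Latitude square 9; +1 → 10, wraps to 0, carry into field.
Latitude field C = 2; +1 → 3 = D.
The longitude characters are unchanged.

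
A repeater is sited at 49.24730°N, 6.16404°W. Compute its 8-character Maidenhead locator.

IN69wf09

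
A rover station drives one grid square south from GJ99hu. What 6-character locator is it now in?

Latitude subsquare u = 20; −1 → 19 = t.
The longitude characters are unchanged.

GJ99ht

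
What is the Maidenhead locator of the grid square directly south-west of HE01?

GE90

Longitude square 0; −1 → -1, wraps to 9, carry into field.
Longitude field H = 7; −1 → 6 = G.
Latitude square 1; −1 → 0.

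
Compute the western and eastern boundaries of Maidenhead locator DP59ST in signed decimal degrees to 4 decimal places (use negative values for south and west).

Field D=3, P=15: +3·20° lon, +15·10° lat → SW at lon -120°, lat 60°.
Square 5, 9: +5·2° lon, +9·1° lat → SW at lon -110°, lat 69°.
Subsquare s=18, t=19: +18·0.0833333° lon, +19·0.0416667° lat → SW at lon -108.5°, lat 69.7917°.
Cell spans 0.0833333° lon × 0.0416667° lat.
west -108.5000, east -108.4167.

-108.5000, -108.4167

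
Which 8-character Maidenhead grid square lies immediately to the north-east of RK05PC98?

RK05qc09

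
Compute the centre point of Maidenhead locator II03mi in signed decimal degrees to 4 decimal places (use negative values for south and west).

Field I=8, I=8: +8·20° lon, +8·10° lat → SW at lon -20°, lat -10°.
Square 0, 3: +0·2° lon, +3·1° lat → SW at lon -20°, lat -7°.
Subsquare m=12, i=8: +12·0.0833333° lon, +8·0.0416667° lat → SW at lon -19°, lat -6.66667°.
Cell spans 0.0833333° lon × 0.0416667° lat. Centre is SW corner plus half of each.
latitude -6.6458, longitude -18.9583.

-6.6458, -18.9583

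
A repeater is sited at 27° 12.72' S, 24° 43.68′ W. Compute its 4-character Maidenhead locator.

Offset from 180°W / 90°S: lon 155.27°, lat 62.79°.
Field: 155.27/20 → 7 → H, 62.79/10 → 6 → G; chars HG.
Square: 15.27/2 → 7, 2.79/1 → 2; chars 72.

HG72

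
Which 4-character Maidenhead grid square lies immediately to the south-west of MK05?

Longitude square 0; −1 → -1, wraps to 9, carry into field.
Longitude field M = 12; −1 → 11 = L.
Latitude square 5; −1 → 4.

LK94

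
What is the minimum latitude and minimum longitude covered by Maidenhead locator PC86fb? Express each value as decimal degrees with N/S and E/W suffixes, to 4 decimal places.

63.9583° S, 136.4167° E

Field P=15, C=2: +15·20° lon, +2·10° lat → SW at lon 120°, lat -70°.
Square 8, 6: +8·2° lon, +6·1° lat → SW at lon 136°, lat -64°.
Subsquare f=5, b=1: +5·0.0833333° lon, +1·0.0416667° lat → SW at lon 136.417°, lat -63.9583°.
latitude 63.9583° S, longitude 136.4167° E.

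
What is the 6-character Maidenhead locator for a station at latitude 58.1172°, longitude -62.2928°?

FO88uc

Shift to the Maidenhead origin (180°W, 90°S): lon 117.7072, lat 148.1172.
Field: lon ⌊117.7072/20⌋ = 5 → F; lat ⌊148.1172/10⌋ = 14 → O.
Square: lon ⌊17.7072/2⌋ = 8; lat ⌊8.1172/1⌋ = 8.
Subsquare: lon ⌊1.7072/0.0833333⌋ = 20 → u; lat ⌊0.1172/0.0416667⌋ = 2 → c.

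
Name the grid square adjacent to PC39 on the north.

Latitude square 9; +1 → 10, wraps to 0, carry into field.
Latitude field C = 2; +1 → 3 = D.
The longitude characters are unchanged.

PD30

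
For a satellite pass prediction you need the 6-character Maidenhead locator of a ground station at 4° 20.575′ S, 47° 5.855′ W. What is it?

GI65kp

Offset from 180°W / 90°S: lon 132.9024°, lat 85.6571°.
Field: 132.9024/20 → 6 → G, 85.6571/10 → 8 → I; chars GI.
Square: 12.9024/2 → 6, 5.6571/1 → 5; chars 65.
Subsquare: 0.9024/0.0833333 → 10 → k, 0.6571/0.0416667 → 15 → p; chars kp.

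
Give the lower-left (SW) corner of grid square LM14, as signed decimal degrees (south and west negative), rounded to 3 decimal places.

Field L=11, M=12: +11·20° lon, +12·10° lat → SW at lon 40°, lat 30°.
Square 1, 4: +1·2° lon, +4·1° lat → SW at lon 42°, lat 34°.
latitude 34.000, longitude 42.000.

34.000, 42.000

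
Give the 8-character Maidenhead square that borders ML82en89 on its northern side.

Latitude extended square 9; +1 → 10, wraps to 0, carry into subsquare.
Latitude subsquare n = 13; +1 → 14 = o.
The longitude characters are unchanged.

ML82eo80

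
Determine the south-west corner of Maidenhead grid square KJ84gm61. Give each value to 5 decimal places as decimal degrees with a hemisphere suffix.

Field K=10, J=9: +10·20° lon, +9·10° lat → SW at lon 20°, lat 0°.
Square 8, 4: +8·2° lon, +4·1° lat → SW at lon 36°, lat 4°.
Subsquare g=6, m=12: +6·0.0833333° lon, +12·0.0416667° lat → SW at lon 36.5°, lat 4.5°.
Extended square 6, 1: +6·0.00833333° lon, +1·0.00416667° lat → SW at lon 36.55°, lat 4.50417°.
latitude 4.50417° N, longitude 36.55000° E.

4.50417° N, 36.55000° E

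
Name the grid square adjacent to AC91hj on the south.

Latitude subsquare j = 9; −1 → 8 = i.
The longitude characters are unchanged.

AC91hi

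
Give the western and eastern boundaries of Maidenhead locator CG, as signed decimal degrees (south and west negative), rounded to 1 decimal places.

Field C=2, G=6: +2·20° lon, +6·10° lat → SW at lon -140°, lat -30°.
Cell spans 20° lon × 10° lat.
west -140.0, east -120.0.

-140.0, -120.0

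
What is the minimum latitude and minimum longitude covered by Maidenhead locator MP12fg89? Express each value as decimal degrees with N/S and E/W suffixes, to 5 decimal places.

62.28750° N, 62.48333° E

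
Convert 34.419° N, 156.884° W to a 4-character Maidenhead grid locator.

BM14

Shift to the Maidenhead origin (180°W, 90°S): lon 23.12, lat 124.42.
Field: lon ⌊23.12/20⌋ = 1 → B; lat ⌊124.42/10⌋ = 12 → M.
Square: lon ⌊3.12/2⌋ = 1; lat ⌊4.42/1⌋ = 4.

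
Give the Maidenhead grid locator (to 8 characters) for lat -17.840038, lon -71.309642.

FH42id28

Offset from 180°W / 90°S: lon 108.69036°, lat 72.15996°.
Field: 108.69036/20 → 5 → F, 72.15996/10 → 7 → H; chars FH.
Square: 8.69036/2 → 4, 2.15996/1 → 2; chars 42.
Subsquare: 0.69036/0.0833333 → 8 → i, 0.15996/0.0416667 → 3 → d; chars id.
Extended square: 0.02369/0.00833333 → 2, 0.03496/0.00416667 → 8; chars 28.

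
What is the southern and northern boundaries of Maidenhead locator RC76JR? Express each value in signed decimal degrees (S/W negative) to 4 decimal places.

-63.2917, -63.2500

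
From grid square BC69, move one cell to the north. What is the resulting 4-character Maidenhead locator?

Latitude square 9; +1 → 10, wraps to 0, carry into field.
Latitude field C = 2; +1 → 3 = D.
The longitude characters are unchanged.

BD60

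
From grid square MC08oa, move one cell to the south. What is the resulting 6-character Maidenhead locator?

MC07ox

Latitude subsquare a = 0; −1 → -1, wraps to 23 = x, carry into square.
Latitude square 8; −1 → 7.
The longitude characters are unchanged.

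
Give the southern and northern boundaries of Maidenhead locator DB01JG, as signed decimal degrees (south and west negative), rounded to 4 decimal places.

-78.7500, -78.7083

Field D=3, B=1: +3·20° lon, +1·10° lat → SW at lon -120°, lat -80°.
Square 0, 1: +0·2° lon, +1·1° lat → SW at lon -120°, lat -79°.
Subsquare j=9, g=6: +9·0.0833333° lon, +6·0.0416667° lat → SW at lon -119.25°, lat -78.75°.
Cell spans 0.0833333° lon × 0.0416667° lat.
south -78.7500, north -78.7083.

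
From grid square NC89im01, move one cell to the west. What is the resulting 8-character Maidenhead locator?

NC89hm91

Longitude extended square 0; −1 → -1, wraps to 9, carry into subsquare.
Longitude subsquare i = 8; −1 → 7 = h.
The latitude characters are unchanged.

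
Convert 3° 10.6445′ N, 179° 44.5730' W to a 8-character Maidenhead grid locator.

AJ03de02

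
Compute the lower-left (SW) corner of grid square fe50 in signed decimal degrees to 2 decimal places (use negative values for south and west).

-50.00, -70.00

Field F=5, E=4: +5·20° lon, +4·10° lat → SW at lon -80°, lat -50°.
Square 5, 0: +5·2° lon, +0·1° lat → SW at lon -70°, lat -50°.
latitude -50.00, longitude -70.00.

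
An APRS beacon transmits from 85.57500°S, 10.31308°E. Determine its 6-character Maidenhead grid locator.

JA54dk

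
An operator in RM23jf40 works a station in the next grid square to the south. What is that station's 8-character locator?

Latitude extended square 0; −1 → -1, wraps to 9, carry into subsquare.
Latitude subsquare f = 5; −1 → 4 = e.
The longitude characters are unchanged.

RM23je49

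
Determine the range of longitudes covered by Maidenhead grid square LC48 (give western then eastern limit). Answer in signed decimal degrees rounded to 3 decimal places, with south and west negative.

Field L=11, C=2: +11·20° lon, +2·10° lat → SW at lon 40°, lat -70°.
Square 4, 8: +4·2° lon, +8·1° lat → SW at lon 48°, lat -62°.
Cell spans 2° lon × 1° lat.
west 48.000, east 50.000.

48.000, 50.000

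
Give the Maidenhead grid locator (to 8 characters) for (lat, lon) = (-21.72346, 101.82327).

OG08vg86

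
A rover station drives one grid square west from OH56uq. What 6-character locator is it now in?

OH56tq

Longitude subsquare u = 20; −1 → 19 = t.
The latitude characters are unchanged.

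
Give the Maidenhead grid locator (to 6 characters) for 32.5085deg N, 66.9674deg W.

FM62mm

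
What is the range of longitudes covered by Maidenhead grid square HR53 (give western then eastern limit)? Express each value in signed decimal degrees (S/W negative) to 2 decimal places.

Field H=7, R=17: +7·20° lon, +17·10° lat → SW at lon -40°, lat 80°.
Square 5, 3: +5·2° lon, +3·1° lat → SW at lon -30°, lat 83°.
Cell spans 2° lon × 1° lat.
west -30.00, east -28.00.

-30.00, -28.00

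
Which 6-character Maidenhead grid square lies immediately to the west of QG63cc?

QG63bc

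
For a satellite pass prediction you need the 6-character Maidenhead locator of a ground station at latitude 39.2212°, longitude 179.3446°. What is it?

Offset from 180°W / 90°S: lon 359.3446°, lat 129.2212°.
Field (20°×10°, letters A–R): lon ⌊359.3446/20⌋ = 17 → R; lat ⌊129.2212/10⌋ = 12 → M.
Square (2°×1°, digits 0–9): lon ⌊19.3446/2⌋ = 9; lat ⌊9.2212/1⌋ = 9.
Subsquare (5′×2.5′, letters a–x): lon ⌊1.3446/0.0833333⌋ = 16 → q; lat ⌊0.2212/0.0416667⌋ = 5 → f.

RM99qf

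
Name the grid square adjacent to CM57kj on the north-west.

CM57jk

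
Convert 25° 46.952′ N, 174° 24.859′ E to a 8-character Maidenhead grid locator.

RL75es97

Shift to the Maidenhead origin (180°W, 90°S): lon 354.41432, lat 115.78253.
Field: 354.41432/20 → 17 → R, 115.78253/10 → 11 → L; chars RL.
Square: 14.41432/2 → 7, 5.78253/1 → 5; chars 75.
Subsquare: 0.41432/0.0833333 → 4 → e, 0.78253/0.0416667 → 18 → s; chars es.
Extended square: 0.08098/0.00833333 → 9, 0.03253/0.00416667 → 7; chars 97.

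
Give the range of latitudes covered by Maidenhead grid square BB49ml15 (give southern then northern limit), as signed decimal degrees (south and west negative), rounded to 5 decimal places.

-70.52083, -70.51667

Field B=1, B=1: +1·20° lon, +1·10° lat → SW at lon -160°, lat -80°.
Square 4, 9: +4·2° lon, +9·1° lat → SW at lon -152°, lat -71°.
Subsquare m=12, l=11: +12·0.0833333° lon, +11·0.0416667° lat → SW at lon -151°, lat -70.5417°.
Extended square 1, 5: +1·0.00833333° lon, +5·0.00416667° lat → SW at lon -150.992°, lat -70.5208°.
Cell spans 0.00833333° lon × 0.00416667° lat.
south -70.52083, north -70.51667.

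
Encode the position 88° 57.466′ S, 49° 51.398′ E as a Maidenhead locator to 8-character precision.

Shift to the Maidenhead origin (180°W, 90°S): lon 229.85663, lat 1.04223.
Field (20°×10°, letters A–R): 229.85663/20 → 11 → L, 1.04223/10 → 0 → A; chars LA.
Square (2°×1°, digits 0–9): 9.85663/2 → 4, 1.04223/1 → 1; chars 41.
Subsquare (5′×2.5′, letters a–x): 1.85663/0.0833333 → 22 → w, 0.04223/0.0416667 → 1 → b; chars wb.
Extended square (30″×15″, digits 0–9): 0.02330/0.00833333 → 2, 0.00057/0.00416667 → 0; chars 20.

LA41wb20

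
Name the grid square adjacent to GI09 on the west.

Longitude square 0; −1 → -1, wraps to 9, carry into field.
Longitude field G = 6; −1 → 5 = F.
The latitude characters are unchanged.

FI99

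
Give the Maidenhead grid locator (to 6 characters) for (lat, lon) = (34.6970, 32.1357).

Offset from 180°W / 90°S: lon 212.1357°, lat 124.6970°.
Field: 212.1357/20 → 10 → K, 124.6970/10 → 12 → M; chars KM.
Square: 12.1357/2 → 6, 4.6970/1 → 4; chars 64.
Subsquare: 0.1357/0.0833333 → 1 → b, 0.6970/0.0416667 → 16 → q; chars bq.

KM64bq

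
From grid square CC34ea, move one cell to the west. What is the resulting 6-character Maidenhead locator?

Longitude subsquare e = 4; −1 → 3 = d.
The latitude characters are unchanged.

CC34da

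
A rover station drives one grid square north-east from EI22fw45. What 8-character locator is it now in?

Longitude extended square 4; +1 → 5.
Latitude extended square 5; +1 → 6.

EI22fw56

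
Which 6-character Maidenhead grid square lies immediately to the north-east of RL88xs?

RL98at

Longitude subsquare x = 23; +1 → 24, wraps to 0 = a, carry into square.
Longitude square 8; +1 → 9.
Latitude subsquare s = 18; +1 → 19 = t.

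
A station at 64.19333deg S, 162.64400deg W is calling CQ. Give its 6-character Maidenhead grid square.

AC85qt

Offset from 180°W / 90°S: lon 17.3560°, lat 25.8067°.
Field: lon ⌊17.3560/20⌋ = 0 → A; lat ⌊25.8067/10⌋ = 2 → C.
Square: lon ⌊17.3560/2⌋ = 8; lat ⌊5.8067/1⌋ = 5.
Subsquare: lon ⌊1.3560/0.0833333⌋ = 16 → q; lat ⌊0.8067/0.0416667⌋ = 19 → t.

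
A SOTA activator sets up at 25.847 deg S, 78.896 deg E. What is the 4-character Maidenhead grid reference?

MG94

Offset from 180°W / 90°S: lon 258.90°, lat 64.15°.
Field (20°×10°, letters A–R): 258.90/20 → 12 → M, 64.15/10 → 6 → G; chars MG.
Square (2°×1°, digits 0–9): 18.90/2 → 9, 4.15/1 → 4; chars 94.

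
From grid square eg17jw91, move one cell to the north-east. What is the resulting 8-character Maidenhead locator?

EG17kw02

Longitude extended square 9; +1 → 10, wraps to 0, carry into subsquare.
Longitude subsquare j = 9; +1 → 10 = k.
Latitude extended square 1; +1 → 2.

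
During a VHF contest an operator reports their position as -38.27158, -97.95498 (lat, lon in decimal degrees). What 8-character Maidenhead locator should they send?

Offset from 180°W / 90°S: lon 82.04502°, lat 51.72842°.
Field: 82.04502/20 → 4 → E, 51.72842/10 → 5 → F; chars EF.
Square: 2.04502/2 → 1, 1.72842/1 → 1; chars 11.
Subsquare: 0.04502/0.0833333 → 0 → a, 0.72842/0.0416667 → 17 → r; chars ar.
Extended square: 0.04502/0.00833333 → 5, 0.02009/0.00416667 → 4; chars 54.

EF11ar54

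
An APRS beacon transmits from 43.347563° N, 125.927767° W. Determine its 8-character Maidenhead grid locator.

Add 180° to longitude and 90° to latitude: 54.07223, 133.34756.
Field: 54.07223/20 → 2 → C, 133.34756/10 → 13 → N; chars CN.
Square: 14.07223/2 → 7, 3.34756/1 → 3; chars 73.
Subsquare: 0.07223/0.0833333 → 0 → a, 0.34756/0.0416667 → 8 → i; chars ai.
Extended square: 0.07223/0.00833333 → 8, 0.01423/0.00416667 → 3; chars 83.

CN73ai83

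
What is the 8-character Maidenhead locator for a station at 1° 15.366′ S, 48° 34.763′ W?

Offset from 180°W / 90°S: lon 131.42062°, lat 88.74390°.
Field (20°×10°, letters A–R): lon ⌊131.42062/20⌋ = 6 → G; lat ⌊88.74390/10⌋ = 8 → I.
Square (2°×1°, digits 0–9): lon ⌊11.42062/2⌋ = 5; lat ⌊8.74390/1⌋ = 8.
Subsquare (5′×2.5′, letters a–x): lon ⌊1.42062/0.0833333⌋ = 17 → r; lat ⌊0.74390/0.0416667⌋ = 17 → r.
Extended square (30″×15″, digits 0–9): lon ⌊0.00395/0.00833333⌋ = 0; lat ⌊0.03557/0.00416667⌋ = 8.

GI58rr08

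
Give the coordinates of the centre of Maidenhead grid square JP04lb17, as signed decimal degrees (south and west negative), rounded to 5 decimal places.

64.07292, 0.92917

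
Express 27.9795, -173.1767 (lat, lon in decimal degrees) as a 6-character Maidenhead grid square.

AL37jx

Add 180° to longitude and 90° to latitude: 6.8233, 117.9795.
Field (20°×10°, letters A–R): 6.8233/20 → 0 → A, 117.9795/10 → 11 → L; chars AL.
Square (2°×1°, digits 0–9): 6.8233/2 → 3, 7.9795/1 → 7; chars 37.
Subsquare (5′×2.5′, letters a–x): 0.8233/0.0833333 → 9 → j, 0.9795/0.0416667 → 23 → x; chars jx.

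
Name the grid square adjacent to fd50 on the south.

Latitude square 0; −1 → -1, wraps to 9, carry into field.
Latitude field D = 3; −1 → 2 = C.
The longitude characters are unchanged.

FC59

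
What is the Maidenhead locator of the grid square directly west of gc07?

FC97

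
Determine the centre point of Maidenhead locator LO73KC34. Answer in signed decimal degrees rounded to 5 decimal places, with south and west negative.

53.10208, 54.86250

Field L=11, O=14: +11·20° lon, +14·10° lat → SW at lon 40°, lat 50°.
Square 7, 3: +7·2° lon, +3·1° lat → SW at lon 54°, lat 53°.
Subsquare k=10, c=2: +10·0.0833333° lon, +2·0.0416667° lat → SW at lon 54.8333°, lat 53.0833°.
Extended square 3, 4: +3·0.00833333° lon, +4·0.00416667° lat → SW at lon 54.8583°, lat 53.1°.
Cell spans 0.00833333° lon × 0.00416667° lat. Centre is SW corner plus half of each.
latitude 53.10208, longitude 54.86250.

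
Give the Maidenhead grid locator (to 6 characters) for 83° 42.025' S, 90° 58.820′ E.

Add 180° to longitude and 90° to latitude: 270.9803, 6.2996.
Field (20°×10°, letters A–R): lon ⌊270.9803/20⌋ = 13 → N; lat ⌊6.2996/10⌋ = 0 → A.
Square (2°×1°, digits 0–9): lon ⌊10.9803/2⌋ = 5; lat ⌊6.2996/1⌋ = 6.
Subsquare (5′×2.5′, letters a–x): lon ⌊0.9803/0.0833333⌋ = 11 → l; lat ⌊0.2996/0.0416667⌋ = 7 → h.

NA56lh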